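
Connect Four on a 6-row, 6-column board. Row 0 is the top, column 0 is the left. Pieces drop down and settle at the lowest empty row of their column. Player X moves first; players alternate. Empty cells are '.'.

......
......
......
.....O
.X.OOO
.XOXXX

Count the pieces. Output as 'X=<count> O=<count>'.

X=5 O=5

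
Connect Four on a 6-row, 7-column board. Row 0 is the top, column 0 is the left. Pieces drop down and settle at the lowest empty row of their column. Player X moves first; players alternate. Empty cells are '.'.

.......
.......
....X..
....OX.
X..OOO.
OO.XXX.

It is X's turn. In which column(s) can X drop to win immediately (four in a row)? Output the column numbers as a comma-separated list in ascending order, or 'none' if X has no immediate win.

col 0: drop X → no win
col 1: drop X → no win
col 2: drop X → WIN!
col 3: drop X → no win
col 4: drop X → no win
col 5: drop X → no win
col 6: drop X → WIN!

Answer: 2,6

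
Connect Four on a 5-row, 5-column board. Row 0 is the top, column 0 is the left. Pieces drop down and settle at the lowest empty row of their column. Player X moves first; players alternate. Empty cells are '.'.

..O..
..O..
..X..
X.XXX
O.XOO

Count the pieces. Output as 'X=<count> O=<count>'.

X=6 O=5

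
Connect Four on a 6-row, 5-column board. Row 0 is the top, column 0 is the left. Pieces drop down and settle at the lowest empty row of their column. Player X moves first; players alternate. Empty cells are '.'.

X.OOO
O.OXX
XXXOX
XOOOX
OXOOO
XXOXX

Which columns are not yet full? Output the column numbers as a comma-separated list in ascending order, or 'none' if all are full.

Answer: 1

Derivation:
col 0: top cell = 'X' → FULL
col 1: top cell = '.' → open
col 2: top cell = 'O' → FULL
col 3: top cell = 'O' → FULL
col 4: top cell = 'O' → FULL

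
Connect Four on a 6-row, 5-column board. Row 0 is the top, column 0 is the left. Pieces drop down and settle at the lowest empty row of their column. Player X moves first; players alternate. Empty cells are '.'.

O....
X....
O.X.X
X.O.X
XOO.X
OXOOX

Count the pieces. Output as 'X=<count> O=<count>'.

X=9 O=8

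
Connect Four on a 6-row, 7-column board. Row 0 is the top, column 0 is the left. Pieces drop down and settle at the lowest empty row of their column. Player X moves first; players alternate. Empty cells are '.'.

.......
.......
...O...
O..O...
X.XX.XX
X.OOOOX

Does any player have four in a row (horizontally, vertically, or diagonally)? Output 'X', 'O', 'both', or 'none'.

O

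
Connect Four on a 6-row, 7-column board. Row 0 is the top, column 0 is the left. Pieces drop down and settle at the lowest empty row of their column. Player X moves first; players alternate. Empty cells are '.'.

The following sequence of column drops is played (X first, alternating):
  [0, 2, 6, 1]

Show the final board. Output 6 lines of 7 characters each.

Move 1: X drops in col 0, lands at row 5
Move 2: O drops in col 2, lands at row 5
Move 3: X drops in col 6, lands at row 5
Move 4: O drops in col 1, lands at row 5

Answer: .......
.......
.......
.......
.......
XOO...X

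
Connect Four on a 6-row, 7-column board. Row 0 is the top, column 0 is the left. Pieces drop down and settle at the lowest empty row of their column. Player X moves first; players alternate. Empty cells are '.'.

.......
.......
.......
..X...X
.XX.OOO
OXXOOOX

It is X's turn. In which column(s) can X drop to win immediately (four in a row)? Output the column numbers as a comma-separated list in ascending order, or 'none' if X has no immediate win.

col 0: drop X → no win
col 1: drop X → no win
col 2: drop X → WIN!
col 3: drop X → no win
col 4: drop X → no win
col 5: drop X → no win
col 6: drop X → no win

Answer: 2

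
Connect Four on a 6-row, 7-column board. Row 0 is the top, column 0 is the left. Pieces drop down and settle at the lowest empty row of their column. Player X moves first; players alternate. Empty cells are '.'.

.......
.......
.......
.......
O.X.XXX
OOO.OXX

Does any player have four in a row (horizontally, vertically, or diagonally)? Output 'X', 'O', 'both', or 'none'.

none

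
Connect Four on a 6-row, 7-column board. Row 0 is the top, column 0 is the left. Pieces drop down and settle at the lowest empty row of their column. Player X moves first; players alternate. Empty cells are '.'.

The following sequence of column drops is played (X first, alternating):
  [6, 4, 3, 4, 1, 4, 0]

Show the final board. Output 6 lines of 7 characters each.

Move 1: X drops in col 6, lands at row 5
Move 2: O drops in col 4, lands at row 5
Move 3: X drops in col 3, lands at row 5
Move 4: O drops in col 4, lands at row 4
Move 5: X drops in col 1, lands at row 5
Move 6: O drops in col 4, lands at row 3
Move 7: X drops in col 0, lands at row 5

Answer: .......
.......
.......
....O..
....O..
XX.XO.X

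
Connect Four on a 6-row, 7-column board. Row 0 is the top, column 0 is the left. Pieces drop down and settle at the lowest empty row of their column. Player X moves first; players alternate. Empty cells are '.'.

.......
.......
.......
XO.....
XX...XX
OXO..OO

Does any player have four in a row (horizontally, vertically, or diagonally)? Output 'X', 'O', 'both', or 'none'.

none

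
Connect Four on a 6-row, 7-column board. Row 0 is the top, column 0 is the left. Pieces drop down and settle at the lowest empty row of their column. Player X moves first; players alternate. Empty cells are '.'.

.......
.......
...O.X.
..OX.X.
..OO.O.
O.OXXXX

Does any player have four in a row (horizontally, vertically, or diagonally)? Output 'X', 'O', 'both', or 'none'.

X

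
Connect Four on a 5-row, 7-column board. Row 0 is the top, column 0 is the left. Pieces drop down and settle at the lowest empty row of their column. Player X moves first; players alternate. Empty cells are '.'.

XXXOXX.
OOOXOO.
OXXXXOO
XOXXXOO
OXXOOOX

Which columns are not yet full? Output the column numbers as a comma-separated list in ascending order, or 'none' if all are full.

col 0: top cell = 'X' → FULL
col 1: top cell = 'X' → FULL
col 2: top cell = 'X' → FULL
col 3: top cell = 'O' → FULL
col 4: top cell = 'X' → FULL
col 5: top cell = 'X' → FULL
col 6: top cell = '.' → open

Answer: 6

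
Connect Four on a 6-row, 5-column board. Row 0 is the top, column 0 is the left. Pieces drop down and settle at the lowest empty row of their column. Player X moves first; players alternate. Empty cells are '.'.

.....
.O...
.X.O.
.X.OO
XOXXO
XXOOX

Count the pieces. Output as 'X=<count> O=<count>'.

X=8 O=8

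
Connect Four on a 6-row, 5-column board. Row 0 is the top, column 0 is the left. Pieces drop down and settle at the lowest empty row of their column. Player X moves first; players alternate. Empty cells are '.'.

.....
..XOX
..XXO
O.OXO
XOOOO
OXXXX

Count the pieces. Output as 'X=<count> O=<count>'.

X=10 O=10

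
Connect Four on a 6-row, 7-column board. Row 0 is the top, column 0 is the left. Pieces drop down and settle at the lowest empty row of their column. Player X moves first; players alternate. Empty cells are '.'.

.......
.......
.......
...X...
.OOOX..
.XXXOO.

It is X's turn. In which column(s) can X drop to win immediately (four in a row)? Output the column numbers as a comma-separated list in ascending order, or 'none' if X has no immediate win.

col 0: drop X → WIN!
col 1: drop X → no win
col 2: drop X → no win
col 3: drop X → no win
col 4: drop X → no win
col 5: drop X → no win
col 6: drop X → no win

Answer: 0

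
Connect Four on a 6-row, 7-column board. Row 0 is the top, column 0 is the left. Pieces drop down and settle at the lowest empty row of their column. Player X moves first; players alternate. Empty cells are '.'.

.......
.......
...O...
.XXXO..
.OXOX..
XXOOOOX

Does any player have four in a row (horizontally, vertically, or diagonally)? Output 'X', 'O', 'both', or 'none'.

O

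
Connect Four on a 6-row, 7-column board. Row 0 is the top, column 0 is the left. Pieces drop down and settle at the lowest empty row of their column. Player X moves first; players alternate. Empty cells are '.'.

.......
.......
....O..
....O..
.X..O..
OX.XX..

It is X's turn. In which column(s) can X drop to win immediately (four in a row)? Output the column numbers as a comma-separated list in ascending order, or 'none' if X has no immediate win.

col 0: drop X → no win
col 1: drop X → no win
col 2: drop X → WIN!
col 3: drop X → no win
col 4: drop X → no win
col 5: drop X → no win
col 6: drop X → no win

Answer: 2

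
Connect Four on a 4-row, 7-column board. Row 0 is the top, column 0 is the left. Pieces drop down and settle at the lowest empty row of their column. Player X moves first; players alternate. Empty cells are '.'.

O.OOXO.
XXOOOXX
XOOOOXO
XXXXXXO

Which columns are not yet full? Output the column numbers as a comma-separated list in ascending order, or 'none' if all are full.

Answer: 1,6

Derivation:
col 0: top cell = 'O' → FULL
col 1: top cell = '.' → open
col 2: top cell = 'O' → FULL
col 3: top cell = 'O' → FULL
col 4: top cell = 'X' → FULL
col 5: top cell = 'O' → FULL
col 6: top cell = '.' → open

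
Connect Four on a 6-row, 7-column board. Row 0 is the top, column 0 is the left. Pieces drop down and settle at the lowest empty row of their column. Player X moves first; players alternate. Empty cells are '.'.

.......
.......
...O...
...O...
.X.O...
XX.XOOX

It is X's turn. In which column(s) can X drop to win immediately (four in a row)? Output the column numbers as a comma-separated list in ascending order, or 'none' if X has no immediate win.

col 0: drop X → no win
col 1: drop X → no win
col 2: drop X → WIN!
col 3: drop X → no win
col 4: drop X → no win
col 5: drop X → no win
col 6: drop X → no win

Answer: 2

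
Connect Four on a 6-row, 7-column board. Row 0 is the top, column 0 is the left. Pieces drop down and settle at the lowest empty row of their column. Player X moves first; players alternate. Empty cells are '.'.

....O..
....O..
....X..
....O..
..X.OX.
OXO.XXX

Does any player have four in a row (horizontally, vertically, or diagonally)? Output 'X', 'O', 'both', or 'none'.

none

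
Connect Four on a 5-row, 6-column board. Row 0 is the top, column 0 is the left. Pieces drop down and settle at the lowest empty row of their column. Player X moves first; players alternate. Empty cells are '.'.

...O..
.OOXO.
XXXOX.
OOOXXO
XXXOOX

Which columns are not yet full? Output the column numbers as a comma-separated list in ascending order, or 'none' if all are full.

Answer: 0,1,2,4,5

Derivation:
col 0: top cell = '.' → open
col 1: top cell = '.' → open
col 2: top cell = '.' → open
col 3: top cell = 'O' → FULL
col 4: top cell = '.' → open
col 5: top cell = '.' → open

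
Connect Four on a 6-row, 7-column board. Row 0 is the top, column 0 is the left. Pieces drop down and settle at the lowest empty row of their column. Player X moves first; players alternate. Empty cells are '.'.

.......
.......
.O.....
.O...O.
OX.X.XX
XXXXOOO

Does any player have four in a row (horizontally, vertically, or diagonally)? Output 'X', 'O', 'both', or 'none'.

X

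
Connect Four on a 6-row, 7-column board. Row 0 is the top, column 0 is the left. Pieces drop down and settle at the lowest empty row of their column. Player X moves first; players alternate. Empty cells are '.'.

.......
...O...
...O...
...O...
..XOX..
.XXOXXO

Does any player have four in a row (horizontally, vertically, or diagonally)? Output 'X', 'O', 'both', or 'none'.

O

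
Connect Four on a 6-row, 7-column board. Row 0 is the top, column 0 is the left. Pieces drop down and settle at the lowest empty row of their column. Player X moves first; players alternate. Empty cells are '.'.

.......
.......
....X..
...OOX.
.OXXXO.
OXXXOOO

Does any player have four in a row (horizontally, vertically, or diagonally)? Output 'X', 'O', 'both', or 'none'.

none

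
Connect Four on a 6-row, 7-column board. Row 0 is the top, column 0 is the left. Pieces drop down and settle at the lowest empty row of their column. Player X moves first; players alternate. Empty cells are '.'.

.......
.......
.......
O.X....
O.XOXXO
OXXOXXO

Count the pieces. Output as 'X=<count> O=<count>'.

X=8 O=7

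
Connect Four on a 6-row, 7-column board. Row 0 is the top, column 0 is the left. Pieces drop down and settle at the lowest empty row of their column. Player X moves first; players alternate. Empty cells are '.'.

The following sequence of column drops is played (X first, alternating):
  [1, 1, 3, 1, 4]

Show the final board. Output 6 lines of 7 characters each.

Answer: .......
.......
.......
.O.....
.O.....
.X.XX..

Derivation:
Move 1: X drops in col 1, lands at row 5
Move 2: O drops in col 1, lands at row 4
Move 3: X drops in col 3, lands at row 5
Move 4: O drops in col 1, lands at row 3
Move 5: X drops in col 4, lands at row 5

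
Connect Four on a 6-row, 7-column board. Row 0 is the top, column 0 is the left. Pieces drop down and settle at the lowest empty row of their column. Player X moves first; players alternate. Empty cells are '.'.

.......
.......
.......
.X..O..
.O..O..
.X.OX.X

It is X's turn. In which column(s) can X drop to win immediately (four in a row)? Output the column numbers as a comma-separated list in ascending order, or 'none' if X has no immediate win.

col 0: drop X → no win
col 1: drop X → no win
col 2: drop X → no win
col 3: drop X → no win
col 4: drop X → no win
col 5: drop X → no win
col 6: drop X → no win

Answer: none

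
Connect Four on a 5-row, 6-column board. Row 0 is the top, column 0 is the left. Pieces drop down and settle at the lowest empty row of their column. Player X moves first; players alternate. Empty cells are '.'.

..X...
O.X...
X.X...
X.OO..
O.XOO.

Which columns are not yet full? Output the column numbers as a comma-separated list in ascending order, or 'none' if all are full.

Answer: 0,1,3,4,5

Derivation:
col 0: top cell = '.' → open
col 1: top cell = '.' → open
col 2: top cell = 'X' → FULL
col 3: top cell = '.' → open
col 4: top cell = '.' → open
col 5: top cell = '.' → open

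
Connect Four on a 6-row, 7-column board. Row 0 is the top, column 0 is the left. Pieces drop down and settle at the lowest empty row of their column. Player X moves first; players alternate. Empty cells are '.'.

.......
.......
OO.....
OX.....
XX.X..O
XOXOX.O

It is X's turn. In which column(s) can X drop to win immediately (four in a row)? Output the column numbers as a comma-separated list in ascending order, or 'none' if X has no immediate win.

col 0: drop X → no win
col 1: drop X → no win
col 2: drop X → WIN!
col 3: drop X → no win
col 4: drop X → no win
col 5: drop X → no win
col 6: drop X → no win

Answer: 2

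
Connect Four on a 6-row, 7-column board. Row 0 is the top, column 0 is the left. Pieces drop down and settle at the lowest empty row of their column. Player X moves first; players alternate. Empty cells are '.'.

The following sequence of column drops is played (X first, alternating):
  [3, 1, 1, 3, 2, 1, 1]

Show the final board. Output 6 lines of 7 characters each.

Move 1: X drops in col 3, lands at row 5
Move 2: O drops in col 1, lands at row 5
Move 3: X drops in col 1, lands at row 4
Move 4: O drops in col 3, lands at row 4
Move 5: X drops in col 2, lands at row 5
Move 6: O drops in col 1, lands at row 3
Move 7: X drops in col 1, lands at row 2

Answer: .......
.......
.X.....
.O.....
.X.O...
.OXX...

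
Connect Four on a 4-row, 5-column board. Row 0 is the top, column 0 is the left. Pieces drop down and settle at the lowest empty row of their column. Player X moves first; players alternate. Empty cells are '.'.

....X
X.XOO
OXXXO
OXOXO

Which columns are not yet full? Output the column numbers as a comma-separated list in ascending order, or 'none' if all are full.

col 0: top cell = '.' → open
col 1: top cell = '.' → open
col 2: top cell = '.' → open
col 3: top cell = '.' → open
col 4: top cell = 'X' → FULL

Answer: 0,1,2,3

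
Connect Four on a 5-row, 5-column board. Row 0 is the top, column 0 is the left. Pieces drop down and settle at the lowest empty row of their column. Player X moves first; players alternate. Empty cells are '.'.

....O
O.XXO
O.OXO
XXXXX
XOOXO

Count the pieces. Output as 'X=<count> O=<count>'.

X=10 O=9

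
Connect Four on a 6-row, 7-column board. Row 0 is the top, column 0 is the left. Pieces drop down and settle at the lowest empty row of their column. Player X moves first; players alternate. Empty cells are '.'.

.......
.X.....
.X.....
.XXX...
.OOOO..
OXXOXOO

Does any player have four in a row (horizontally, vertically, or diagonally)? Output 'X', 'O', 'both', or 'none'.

O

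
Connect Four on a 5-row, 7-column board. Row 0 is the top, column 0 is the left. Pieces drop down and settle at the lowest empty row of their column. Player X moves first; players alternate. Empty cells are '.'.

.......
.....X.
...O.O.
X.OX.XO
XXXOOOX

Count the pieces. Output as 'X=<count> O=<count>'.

X=8 O=7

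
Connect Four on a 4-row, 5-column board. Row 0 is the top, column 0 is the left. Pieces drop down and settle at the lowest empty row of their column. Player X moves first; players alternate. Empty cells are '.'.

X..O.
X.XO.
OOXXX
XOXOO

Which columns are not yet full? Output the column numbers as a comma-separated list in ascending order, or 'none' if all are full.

Answer: 1,2,4

Derivation:
col 0: top cell = 'X' → FULL
col 1: top cell = '.' → open
col 2: top cell = '.' → open
col 3: top cell = 'O' → FULL
col 4: top cell = '.' → open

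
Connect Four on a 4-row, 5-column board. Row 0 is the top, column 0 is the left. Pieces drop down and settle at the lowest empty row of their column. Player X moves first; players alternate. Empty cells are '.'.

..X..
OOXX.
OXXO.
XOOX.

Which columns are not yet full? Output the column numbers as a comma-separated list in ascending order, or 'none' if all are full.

col 0: top cell = '.' → open
col 1: top cell = '.' → open
col 2: top cell = 'X' → FULL
col 3: top cell = '.' → open
col 4: top cell = '.' → open

Answer: 0,1,3,4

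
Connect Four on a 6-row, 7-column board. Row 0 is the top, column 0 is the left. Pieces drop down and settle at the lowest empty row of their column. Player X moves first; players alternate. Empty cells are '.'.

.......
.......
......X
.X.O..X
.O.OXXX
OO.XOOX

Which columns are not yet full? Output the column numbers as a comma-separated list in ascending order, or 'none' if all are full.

Answer: 0,1,2,3,4,5,6

Derivation:
col 0: top cell = '.' → open
col 1: top cell = '.' → open
col 2: top cell = '.' → open
col 3: top cell = '.' → open
col 4: top cell = '.' → open
col 5: top cell = '.' → open
col 6: top cell = '.' → open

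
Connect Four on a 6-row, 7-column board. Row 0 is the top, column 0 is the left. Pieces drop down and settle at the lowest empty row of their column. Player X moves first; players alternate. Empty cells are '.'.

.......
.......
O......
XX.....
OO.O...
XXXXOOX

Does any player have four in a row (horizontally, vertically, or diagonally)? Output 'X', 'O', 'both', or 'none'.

X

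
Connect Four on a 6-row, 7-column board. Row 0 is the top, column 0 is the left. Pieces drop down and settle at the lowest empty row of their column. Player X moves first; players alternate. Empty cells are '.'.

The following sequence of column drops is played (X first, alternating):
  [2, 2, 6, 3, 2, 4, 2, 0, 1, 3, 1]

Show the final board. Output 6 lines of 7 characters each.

Move 1: X drops in col 2, lands at row 5
Move 2: O drops in col 2, lands at row 4
Move 3: X drops in col 6, lands at row 5
Move 4: O drops in col 3, lands at row 5
Move 5: X drops in col 2, lands at row 3
Move 6: O drops in col 4, lands at row 5
Move 7: X drops in col 2, lands at row 2
Move 8: O drops in col 0, lands at row 5
Move 9: X drops in col 1, lands at row 5
Move 10: O drops in col 3, lands at row 4
Move 11: X drops in col 1, lands at row 4

Answer: .......
.......
..X....
..X....
.XOO...
OXXOO.X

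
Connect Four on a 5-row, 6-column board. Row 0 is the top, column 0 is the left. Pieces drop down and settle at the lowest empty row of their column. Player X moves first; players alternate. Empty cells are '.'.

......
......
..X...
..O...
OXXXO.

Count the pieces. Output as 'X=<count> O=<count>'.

X=4 O=3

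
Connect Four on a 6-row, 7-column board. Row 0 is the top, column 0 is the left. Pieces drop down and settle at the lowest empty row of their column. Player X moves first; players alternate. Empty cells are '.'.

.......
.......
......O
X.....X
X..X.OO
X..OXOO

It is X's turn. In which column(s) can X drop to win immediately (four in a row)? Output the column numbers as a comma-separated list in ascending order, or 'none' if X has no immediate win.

col 0: drop X → WIN!
col 1: drop X → no win
col 2: drop X → no win
col 3: drop X → no win
col 4: drop X → no win
col 5: drop X → no win
col 6: drop X → no win

Answer: 0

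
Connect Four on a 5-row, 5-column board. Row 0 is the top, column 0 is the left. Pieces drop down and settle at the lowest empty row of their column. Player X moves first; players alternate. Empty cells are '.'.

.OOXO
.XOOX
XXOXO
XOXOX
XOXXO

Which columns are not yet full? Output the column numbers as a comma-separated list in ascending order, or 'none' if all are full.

col 0: top cell = '.' → open
col 1: top cell = 'O' → FULL
col 2: top cell = 'O' → FULL
col 3: top cell = 'X' → FULL
col 4: top cell = 'O' → FULL

Answer: 0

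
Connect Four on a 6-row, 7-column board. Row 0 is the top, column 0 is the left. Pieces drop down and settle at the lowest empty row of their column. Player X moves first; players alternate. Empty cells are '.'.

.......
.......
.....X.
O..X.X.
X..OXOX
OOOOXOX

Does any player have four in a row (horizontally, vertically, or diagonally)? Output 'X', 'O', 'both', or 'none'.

O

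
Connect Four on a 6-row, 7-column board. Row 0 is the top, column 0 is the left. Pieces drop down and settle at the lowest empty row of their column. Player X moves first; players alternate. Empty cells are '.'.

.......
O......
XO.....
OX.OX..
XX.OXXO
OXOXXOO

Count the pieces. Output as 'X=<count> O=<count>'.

X=10 O=10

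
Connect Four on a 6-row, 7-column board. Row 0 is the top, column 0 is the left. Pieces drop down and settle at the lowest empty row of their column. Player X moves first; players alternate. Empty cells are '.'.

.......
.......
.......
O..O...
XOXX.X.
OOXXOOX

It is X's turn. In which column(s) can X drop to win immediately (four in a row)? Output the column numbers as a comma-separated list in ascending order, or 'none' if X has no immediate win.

Answer: 4

Derivation:
col 0: drop X → no win
col 1: drop X → no win
col 2: drop X → no win
col 3: drop X → no win
col 4: drop X → WIN!
col 5: drop X → no win
col 6: drop X → no win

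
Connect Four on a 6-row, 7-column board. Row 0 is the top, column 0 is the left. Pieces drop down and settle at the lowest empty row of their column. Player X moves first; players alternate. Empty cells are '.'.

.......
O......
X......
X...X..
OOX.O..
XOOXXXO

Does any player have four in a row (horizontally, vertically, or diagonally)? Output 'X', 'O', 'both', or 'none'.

none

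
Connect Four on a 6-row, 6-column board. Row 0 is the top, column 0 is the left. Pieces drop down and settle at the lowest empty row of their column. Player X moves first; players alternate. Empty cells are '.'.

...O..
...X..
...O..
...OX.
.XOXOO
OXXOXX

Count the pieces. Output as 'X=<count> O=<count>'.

X=8 O=8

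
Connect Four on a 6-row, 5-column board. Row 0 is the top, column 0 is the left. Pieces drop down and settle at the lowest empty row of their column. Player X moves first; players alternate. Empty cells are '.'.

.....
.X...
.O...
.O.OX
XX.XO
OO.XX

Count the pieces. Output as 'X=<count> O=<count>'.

X=7 O=6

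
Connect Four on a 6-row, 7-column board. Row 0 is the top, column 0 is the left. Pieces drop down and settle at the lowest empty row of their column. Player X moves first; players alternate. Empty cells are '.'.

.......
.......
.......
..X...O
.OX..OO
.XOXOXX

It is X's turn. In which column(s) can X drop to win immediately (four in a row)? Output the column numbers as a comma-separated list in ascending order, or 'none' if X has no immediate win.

col 0: drop X → no win
col 1: drop X → no win
col 2: drop X → no win
col 3: drop X → no win
col 4: drop X → no win
col 5: drop X → no win
col 6: drop X → no win

Answer: none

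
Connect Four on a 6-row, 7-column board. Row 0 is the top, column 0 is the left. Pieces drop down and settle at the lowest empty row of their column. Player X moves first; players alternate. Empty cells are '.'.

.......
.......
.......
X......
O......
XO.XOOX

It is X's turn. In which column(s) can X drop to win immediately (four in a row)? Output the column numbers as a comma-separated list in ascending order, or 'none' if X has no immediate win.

col 0: drop X → no win
col 1: drop X → no win
col 2: drop X → no win
col 3: drop X → no win
col 4: drop X → no win
col 5: drop X → no win
col 6: drop X → no win

Answer: none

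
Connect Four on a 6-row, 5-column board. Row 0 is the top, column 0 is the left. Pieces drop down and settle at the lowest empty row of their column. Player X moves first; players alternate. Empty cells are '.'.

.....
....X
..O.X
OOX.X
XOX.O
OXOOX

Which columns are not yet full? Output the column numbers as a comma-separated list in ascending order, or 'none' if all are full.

Answer: 0,1,2,3,4

Derivation:
col 0: top cell = '.' → open
col 1: top cell = '.' → open
col 2: top cell = '.' → open
col 3: top cell = '.' → open
col 4: top cell = '.' → open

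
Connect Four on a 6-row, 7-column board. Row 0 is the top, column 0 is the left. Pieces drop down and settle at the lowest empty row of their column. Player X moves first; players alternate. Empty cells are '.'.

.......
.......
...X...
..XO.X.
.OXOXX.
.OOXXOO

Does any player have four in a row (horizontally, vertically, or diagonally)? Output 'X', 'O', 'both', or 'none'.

none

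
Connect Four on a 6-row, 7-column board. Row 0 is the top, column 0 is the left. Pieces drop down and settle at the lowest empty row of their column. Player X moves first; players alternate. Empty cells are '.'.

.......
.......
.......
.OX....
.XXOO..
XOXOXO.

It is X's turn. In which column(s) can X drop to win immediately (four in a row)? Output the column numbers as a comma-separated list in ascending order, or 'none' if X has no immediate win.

col 0: drop X → no win
col 1: drop X → no win
col 2: drop X → WIN!
col 3: drop X → no win
col 4: drop X → no win
col 5: drop X → no win
col 6: drop X → no win

Answer: 2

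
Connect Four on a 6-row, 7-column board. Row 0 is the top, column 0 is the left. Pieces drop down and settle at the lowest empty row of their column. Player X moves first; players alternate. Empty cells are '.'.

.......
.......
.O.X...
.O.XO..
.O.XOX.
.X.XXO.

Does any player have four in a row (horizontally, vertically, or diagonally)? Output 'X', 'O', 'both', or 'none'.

X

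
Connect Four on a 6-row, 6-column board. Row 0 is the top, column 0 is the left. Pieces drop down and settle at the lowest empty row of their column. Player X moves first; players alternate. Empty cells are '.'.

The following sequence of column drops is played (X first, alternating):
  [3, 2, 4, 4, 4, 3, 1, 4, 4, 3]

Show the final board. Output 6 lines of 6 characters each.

Answer: ......
....X.
....O.
...OX.
...OO.
.XOXX.

Derivation:
Move 1: X drops in col 3, lands at row 5
Move 2: O drops in col 2, lands at row 5
Move 3: X drops in col 4, lands at row 5
Move 4: O drops in col 4, lands at row 4
Move 5: X drops in col 4, lands at row 3
Move 6: O drops in col 3, lands at row 4
Move 7: X drops in col 1, lands at row 5
Move 8: O drops in col 4, lands at row 2
Move 9: X drops in col 4, lands at row 1
Move 10: O drops in col 3, lands at row 3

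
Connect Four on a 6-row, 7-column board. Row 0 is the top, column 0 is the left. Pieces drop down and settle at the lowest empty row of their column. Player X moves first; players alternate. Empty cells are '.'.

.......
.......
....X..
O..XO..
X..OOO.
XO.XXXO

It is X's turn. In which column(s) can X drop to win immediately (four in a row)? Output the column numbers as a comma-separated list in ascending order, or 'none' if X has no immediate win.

Answer: 2

Derivation:
col 0: drop X → no win
col 1: drop X → no win
col 2: drop X → WIN!
col 3: drop X → no win
col 4: drop X → no win
col 5: drop X → no win
col 6: drop X → no win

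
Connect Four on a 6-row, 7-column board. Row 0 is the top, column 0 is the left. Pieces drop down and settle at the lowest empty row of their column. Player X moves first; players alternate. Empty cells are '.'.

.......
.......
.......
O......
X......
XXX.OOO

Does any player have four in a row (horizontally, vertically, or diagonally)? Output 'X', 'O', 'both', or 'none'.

none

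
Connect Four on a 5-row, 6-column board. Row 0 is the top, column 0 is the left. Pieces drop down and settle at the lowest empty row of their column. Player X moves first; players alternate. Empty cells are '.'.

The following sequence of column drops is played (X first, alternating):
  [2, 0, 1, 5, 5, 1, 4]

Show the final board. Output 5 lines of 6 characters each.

Move 1: X drops in col 2, lands at row 4
Move 2: O drops in col 0, lands at row 4
Move 3: X drops in col 1, lands at row 4
Move 4: O drops in col 5, lands at row 4
Move 5: X drops in col 5, lands at row 3
Move 6: O drops in col 1, lands at row 3
Move 7: X drops in col 4, lands at row 4

Answer: ......
......
......
.O...X
OXX.XO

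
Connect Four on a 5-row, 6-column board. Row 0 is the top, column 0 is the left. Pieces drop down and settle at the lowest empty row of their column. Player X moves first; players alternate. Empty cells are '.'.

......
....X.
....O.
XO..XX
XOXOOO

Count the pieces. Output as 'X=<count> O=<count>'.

X=6 O=6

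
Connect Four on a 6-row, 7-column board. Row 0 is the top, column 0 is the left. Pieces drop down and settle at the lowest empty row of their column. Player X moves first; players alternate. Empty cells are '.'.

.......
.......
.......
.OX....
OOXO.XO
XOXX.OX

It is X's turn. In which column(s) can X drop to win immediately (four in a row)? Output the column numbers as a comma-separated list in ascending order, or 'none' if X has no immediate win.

Answer: 2

Derivation:
col 0: drop X → no win
col 1: drop X → no win
col 2: drop X → WIN!
col 3: drop X → no win
col 4: drop X → no win
col 5: drop X → no win
col 6: drop X → no win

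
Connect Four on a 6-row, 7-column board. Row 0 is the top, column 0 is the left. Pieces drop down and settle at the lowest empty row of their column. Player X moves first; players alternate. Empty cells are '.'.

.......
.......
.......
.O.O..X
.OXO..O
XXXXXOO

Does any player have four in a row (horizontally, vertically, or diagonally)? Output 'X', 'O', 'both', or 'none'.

X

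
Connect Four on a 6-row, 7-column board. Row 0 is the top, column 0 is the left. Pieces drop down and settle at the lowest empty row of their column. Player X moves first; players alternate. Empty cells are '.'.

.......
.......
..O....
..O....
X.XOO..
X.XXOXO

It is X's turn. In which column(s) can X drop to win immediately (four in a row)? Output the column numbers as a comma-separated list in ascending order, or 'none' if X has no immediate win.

col 0: drop X → no win
col 1: drop X → WIN!
col 2: drop X → no win
col 3: drop X → no win
col 4: drop X → no win
col 5: drop X → no win
col 6: drop X → no win

Answer: 1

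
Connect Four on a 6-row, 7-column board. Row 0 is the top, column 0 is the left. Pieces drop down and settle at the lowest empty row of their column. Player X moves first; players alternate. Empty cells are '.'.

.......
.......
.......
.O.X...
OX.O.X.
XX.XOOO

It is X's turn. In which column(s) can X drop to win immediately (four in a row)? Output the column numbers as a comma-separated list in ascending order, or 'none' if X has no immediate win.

col 0: drop X → no win
col 1: drop X → no win
col 2: drop X → WIN!
col 3: drop X → no win
col 4: drop X → no win
col 5: drop X → no win
col 6: drop X → no win

Answer: 2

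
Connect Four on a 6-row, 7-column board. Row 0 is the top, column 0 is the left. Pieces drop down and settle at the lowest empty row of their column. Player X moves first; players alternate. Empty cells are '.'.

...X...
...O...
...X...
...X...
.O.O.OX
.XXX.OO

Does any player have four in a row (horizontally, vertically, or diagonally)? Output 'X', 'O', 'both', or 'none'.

none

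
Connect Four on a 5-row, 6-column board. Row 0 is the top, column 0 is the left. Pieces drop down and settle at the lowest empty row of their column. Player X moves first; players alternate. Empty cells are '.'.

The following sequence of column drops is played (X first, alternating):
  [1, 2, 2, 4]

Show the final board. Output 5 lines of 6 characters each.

Answer: ......
......
......
..X...
.XO.O.

Derivation:
Move 1: X drops in col 1, lands at row 4
Move 2: O drops in col 2, lands at row 4
Move 3: X drops in col 2, lands at row 3
Move 4: O drops in col 4, lands at row 4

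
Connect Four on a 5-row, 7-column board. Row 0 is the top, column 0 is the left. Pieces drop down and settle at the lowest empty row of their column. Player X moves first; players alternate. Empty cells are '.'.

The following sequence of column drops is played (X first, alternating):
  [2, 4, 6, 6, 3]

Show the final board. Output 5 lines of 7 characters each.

Answer: .......
.......
.......
......O
..XXO.X

Derivation:
Move 1: X drops in col 2, lands at row 4
Move 2: O drops in col 4, lands at row 4
Move 3: X drops in col 6, lands at row 4
Move 4: O drops in col 6, lands at row 3
Move 5: X drops in col 3, lands at row 4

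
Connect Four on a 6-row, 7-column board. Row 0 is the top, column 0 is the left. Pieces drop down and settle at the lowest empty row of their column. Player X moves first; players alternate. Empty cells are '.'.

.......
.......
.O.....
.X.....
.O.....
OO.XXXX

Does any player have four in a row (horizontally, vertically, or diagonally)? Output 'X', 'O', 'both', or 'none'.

X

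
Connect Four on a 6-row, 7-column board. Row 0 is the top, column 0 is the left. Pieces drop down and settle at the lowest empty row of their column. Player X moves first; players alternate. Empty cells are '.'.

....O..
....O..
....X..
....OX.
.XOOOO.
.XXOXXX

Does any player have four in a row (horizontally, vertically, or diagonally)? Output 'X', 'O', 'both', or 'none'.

O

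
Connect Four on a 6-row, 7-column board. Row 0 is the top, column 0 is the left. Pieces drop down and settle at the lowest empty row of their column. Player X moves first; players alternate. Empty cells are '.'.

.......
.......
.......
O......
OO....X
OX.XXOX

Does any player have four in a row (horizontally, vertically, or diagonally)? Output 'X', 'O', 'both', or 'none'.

none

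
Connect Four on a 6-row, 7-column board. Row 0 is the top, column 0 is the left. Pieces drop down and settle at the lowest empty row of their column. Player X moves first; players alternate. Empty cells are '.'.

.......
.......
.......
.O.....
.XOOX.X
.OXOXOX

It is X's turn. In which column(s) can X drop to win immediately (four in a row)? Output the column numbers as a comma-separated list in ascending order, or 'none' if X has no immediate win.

col 0: drop X → no win
col 1: drop X → no win
col 2: drop X → no win
col 3: drop X → no win
col 4: drop X → no win
col 5: drop X → no win
col 6: drop X → no win

Answer: none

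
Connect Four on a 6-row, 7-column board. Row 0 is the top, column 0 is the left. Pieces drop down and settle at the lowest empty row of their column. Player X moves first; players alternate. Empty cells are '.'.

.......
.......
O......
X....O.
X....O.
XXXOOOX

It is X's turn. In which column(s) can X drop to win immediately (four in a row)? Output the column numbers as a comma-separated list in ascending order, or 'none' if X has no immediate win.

Answer: none

Derivation:
col 0: drop X → no win
col 1: drop X → no win
col 2: drop X → no win
col 3: drop X → no win
col 4: drop X → no win
col 5: drop X → no win
col 6: drop X → no win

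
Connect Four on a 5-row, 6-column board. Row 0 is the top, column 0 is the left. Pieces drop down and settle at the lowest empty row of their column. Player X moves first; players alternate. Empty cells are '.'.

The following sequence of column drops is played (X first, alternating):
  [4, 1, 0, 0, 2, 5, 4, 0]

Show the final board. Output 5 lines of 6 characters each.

Answer: ......
......
O.....
O...X.
XOX.XO

Derivation:
Move 1: X drops in col 4, lands at row 4
Move 2: O drops in col 1, lands at row 4
Move 3: X drops in col 0, lands at row 4
Move 4: O drops in col 0, lands at row 3
Move 5: X drops in col 2, lands at row 4
Move 6: O drops in col 5, lands at row 4
Move 7: X drops in col 4, lands at row 3
Move 8: O drops in col 0, lands at row 2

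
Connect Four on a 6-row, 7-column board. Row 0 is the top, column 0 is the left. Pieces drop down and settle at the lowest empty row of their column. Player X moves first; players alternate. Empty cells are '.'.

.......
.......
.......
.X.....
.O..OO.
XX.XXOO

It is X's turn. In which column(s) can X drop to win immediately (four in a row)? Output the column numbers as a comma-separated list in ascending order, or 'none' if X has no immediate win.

Answer: 2

Derivation:
col 0: drop X → no win
col 1: drop X → no win
col 2: drop X → WIN!
col 3: drop X → no win
col 4: drop X → no win
col 5: drop X → no win
col 6: drop X → no win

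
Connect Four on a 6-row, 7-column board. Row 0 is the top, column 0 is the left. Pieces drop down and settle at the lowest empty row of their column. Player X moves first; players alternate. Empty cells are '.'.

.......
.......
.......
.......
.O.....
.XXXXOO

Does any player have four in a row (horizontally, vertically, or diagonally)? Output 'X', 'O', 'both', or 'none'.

X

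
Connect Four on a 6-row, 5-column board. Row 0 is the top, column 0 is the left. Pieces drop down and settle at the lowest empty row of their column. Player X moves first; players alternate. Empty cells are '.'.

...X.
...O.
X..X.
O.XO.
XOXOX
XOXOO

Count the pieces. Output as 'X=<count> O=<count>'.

X=9 O=8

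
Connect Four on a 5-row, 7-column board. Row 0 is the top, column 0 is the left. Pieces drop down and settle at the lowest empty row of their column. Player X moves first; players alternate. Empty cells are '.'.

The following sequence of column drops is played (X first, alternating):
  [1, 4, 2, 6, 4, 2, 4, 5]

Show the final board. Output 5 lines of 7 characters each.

Answer: .......
.......
....X..
..O.X..
.XX.OOO

Derivation:
Move 1: X drops in col 1, lands at row 4
Move 2: O drops in col 4, lands at row 4
Move 3: X drops in col 2, lands at row 4
Move 4: O drops in col 6, lands at row 4
Move 5: X drops in col 4, lands at row 3
Move 6: O drops in col 2, lands at row 3
Move 7: X drops in col 4, lands at row 2
Move 8: O drops in col 5, lands at row 4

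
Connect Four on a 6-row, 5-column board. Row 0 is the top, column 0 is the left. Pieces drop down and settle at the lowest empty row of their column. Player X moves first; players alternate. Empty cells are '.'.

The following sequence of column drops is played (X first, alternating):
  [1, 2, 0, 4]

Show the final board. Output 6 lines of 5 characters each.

Move 1: X drops in col 1, lands at row 5
Move 2: O drops in col 2, lands at row 5
Move 3: X drops in col 0, lands at row 5
Move 4: O drops in col 4, lands at row 5

Answer: .....
.....
.....
.....
.....
XXO.O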